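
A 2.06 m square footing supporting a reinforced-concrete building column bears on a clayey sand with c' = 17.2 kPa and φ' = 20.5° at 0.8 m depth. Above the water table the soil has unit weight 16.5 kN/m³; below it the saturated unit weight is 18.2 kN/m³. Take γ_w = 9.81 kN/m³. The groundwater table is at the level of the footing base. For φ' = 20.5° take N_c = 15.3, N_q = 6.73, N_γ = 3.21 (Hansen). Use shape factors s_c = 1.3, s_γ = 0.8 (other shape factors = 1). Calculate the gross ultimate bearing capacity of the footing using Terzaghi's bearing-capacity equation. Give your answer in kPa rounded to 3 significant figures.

q = γ·D_f = 16.5 × 0.8 = 13.2 kPa.
For the ½γBN_γ term take γ' = 18.2 − 9.81 = 8.39 kN/m³ (soil below base is submerged).
c·N_c·s_c = 17.2 × 15.3 × 1.3 = 342.11 kPa
q·N_q = 13.2 × 6.73 = 88.836 kPa
0.5·γ·B·N_γ·s_γ = 0.5 × 8.39 × 2.06 × 3.21 × 0.8 = 22.192 kPa
q_ult = 342.11 + 88.836 + 22.192 = 453.14 kPa.

q_ult ≈ 453 kPa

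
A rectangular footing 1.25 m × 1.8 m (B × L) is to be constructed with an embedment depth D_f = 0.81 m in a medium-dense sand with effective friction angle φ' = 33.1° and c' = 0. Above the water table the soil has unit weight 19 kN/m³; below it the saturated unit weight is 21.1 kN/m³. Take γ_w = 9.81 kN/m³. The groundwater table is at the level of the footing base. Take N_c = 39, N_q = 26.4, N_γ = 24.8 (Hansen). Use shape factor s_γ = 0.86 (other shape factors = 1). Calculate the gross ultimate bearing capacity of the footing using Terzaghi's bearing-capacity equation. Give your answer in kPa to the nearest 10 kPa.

q_ult ≈ 560 kPa

Overburden at base level: q = 19 × 0.81 = 15.39 kPa.
Below the base the soil is submerged, so the ½γBN_γ term uses γ' = 21.1 − 9.81 = 11.29 kN/m³.
Surcharge term q·N_q = 15.39 × 26.4 = 406.3 kPa; self-weight term 0.5·γ·B·N_γ·s_γ = 0.5 × 11.29 × 1.25 × 24.8 × 0.86 = 150.5 kPa.
q_ult = 406.3 + 150.5 = 556.79 kPa.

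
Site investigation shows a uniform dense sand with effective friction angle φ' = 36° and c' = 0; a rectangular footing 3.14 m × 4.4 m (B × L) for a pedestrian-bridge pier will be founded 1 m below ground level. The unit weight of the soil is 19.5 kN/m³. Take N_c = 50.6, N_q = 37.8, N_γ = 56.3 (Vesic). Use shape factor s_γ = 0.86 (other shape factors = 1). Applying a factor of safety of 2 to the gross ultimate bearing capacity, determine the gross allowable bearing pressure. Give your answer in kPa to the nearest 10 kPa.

Overburden at base level: q = 19.5 × 1 = 19.5 kPa.
Surcharge term q·N_q = 19.5 × 37.8 = 737.1 kPa; self-weight term 0.5·γ·B·N_γ·s_γ = 0.5 × 19.5 × 3.14 × 56.3 × 0.86 = 1482.3 kPa.
q_ult = 737.1 + 1482.3 = 2219.4 kPa.
q_all = q_ult / FS = 2219.4 / 2 = 1109.7 kPa.

q_all ≈ 1110 kPa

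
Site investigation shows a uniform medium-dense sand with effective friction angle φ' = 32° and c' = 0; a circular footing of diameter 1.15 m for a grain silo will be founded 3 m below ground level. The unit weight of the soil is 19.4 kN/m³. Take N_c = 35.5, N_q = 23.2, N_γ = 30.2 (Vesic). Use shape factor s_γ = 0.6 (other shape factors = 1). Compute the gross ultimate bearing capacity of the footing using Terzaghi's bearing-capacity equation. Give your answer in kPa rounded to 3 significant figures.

q_ult ≈ 1550 kPa

Overburden at base level: q = 19.4 × 3 = 58.2 kPa.
Surcharge term q·N_q = 58.2 × 23.2 = 1350.2 kPa; self-weight term 0.5·γ·B·N_γ·s_γ = 0.5 × 19.4 × 1.15 × 30.2 × 0.6 = 202.13 kPa.
q_ult = 1350.2 + 202.13 = 1552.4 kPa.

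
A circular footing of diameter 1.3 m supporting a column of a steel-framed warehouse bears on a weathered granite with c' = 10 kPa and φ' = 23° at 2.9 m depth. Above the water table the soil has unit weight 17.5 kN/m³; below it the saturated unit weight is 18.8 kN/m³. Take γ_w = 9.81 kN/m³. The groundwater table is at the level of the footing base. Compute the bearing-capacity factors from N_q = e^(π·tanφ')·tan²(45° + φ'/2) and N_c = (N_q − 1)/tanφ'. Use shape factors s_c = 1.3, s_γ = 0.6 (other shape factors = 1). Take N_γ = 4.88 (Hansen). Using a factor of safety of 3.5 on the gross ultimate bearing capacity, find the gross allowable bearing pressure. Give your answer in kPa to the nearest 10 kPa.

N_q = e^(π·tan23°)·tan²(56.5°) = 8.66; N_c = (N_q − 1)/tanφ' = 18.05.
Effective surcharge at the founding depth q = γ·D_f = 17.5 × 2.9 = 50.75 kPa.
The water table coincides with the base, so in the self-weight term γ → γ' = 8.99 kN/m³.
q_ult = c·N_c·s_c + q·N_q + 0.5·γ·B·N_γ·s_γ
     = 10 × 18.049 × 1.3 + 50.75 × 8.6612 + 0.5 × 8.99 × 1.3 × 4.88 × 0.6
     = 234.63 + 439.56 + 17.11 = 691.3 kPa.
q_all = 691.3 / 3.5 = 197.51 kPa.

q_all ≈ 200 kPa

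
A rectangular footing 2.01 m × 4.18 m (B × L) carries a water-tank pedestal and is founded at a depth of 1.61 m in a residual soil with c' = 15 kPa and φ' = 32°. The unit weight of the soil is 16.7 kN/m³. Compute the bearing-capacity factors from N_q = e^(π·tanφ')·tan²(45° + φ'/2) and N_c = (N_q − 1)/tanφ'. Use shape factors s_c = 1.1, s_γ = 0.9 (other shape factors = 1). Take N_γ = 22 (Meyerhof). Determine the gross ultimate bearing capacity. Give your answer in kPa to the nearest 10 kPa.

q_ult ≈ 1540 kPa

tan32° = 0.6249, so N_q = e^(π×0.6249)·tan²(61°) = 7.121 × 3.255 = 23.18.
N_c = (23.18 − 1)/tan32° = 35.49.
Effective surcharge at the founding depth q = γ·D_f = 16.7 × 1.61 = 26.887 kPa.
q_ult = c·N_c·s_c + q·N_q + 0.5·γ·B·N_γ·s_γ
     = 15 × 35.49 × 1.1 + 26.887 × 23.177 + 0.5 × 16.7 × 2.01 × 22 × 0.9
     = 585.59 + 623.15 + 332.31 = 1541.1 kPa.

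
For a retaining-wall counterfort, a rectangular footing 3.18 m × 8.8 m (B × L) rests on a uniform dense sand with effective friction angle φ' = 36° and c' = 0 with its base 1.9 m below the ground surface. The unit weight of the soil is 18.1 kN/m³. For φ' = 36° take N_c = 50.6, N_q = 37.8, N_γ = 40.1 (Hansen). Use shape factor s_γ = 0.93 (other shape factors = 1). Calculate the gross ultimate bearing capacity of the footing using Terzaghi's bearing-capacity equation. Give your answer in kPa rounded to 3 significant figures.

Overburden at base level: q = 18.1 × 1.9 = 34.39 kPa.
Surcharge term q·N_q = 34.39 × 37.8 = 1299.9 kPa; self-weight term 0.5·γ·B·N_γ·s_γ = 0.5 × 18.1 × 3.18 × 40.1 × 0.93 = 1073.3 kPa.
q_ult = 1299.9 + 1073.3 = 2373.2 kPa.

q_ult ≈ 2370 kPa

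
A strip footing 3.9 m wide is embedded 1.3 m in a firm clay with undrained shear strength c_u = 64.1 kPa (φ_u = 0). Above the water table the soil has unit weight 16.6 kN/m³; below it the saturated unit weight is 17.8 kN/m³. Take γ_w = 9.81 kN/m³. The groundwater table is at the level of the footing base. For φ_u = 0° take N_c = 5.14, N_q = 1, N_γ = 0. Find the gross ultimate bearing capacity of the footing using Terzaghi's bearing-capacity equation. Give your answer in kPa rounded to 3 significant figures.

Overburden at base level: q = 16.6 × 1.3 = 21.58 kPa.
Cohesion term c·N_c = 64.1 × 5.14 = 329.47 kPa; surcharge term q·N_q = 21.58 × 1 = 21.58 kPa.
q_ult = 329.47 + 21.58 = 351.05 kPa.

q_ult ≈ 351 kPa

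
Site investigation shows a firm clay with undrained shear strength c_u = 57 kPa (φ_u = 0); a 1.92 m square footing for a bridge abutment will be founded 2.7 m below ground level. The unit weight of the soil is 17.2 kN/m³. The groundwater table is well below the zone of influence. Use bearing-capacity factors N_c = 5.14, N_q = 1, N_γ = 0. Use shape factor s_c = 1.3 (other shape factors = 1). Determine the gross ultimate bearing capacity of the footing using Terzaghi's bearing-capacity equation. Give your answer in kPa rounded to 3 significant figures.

q = γ·D_f = 17.2 × 2.7 = 46.44 kPa.
c·N_c·s_c = 57 × 5.14 × 1.3 = 380.87 kPa
q·N_q = 46.44 × 1 = 46.44 kPa
q_ult = 380.87 + 46.44 = 427.31 kPa.

q_ult ≈ 427 kPa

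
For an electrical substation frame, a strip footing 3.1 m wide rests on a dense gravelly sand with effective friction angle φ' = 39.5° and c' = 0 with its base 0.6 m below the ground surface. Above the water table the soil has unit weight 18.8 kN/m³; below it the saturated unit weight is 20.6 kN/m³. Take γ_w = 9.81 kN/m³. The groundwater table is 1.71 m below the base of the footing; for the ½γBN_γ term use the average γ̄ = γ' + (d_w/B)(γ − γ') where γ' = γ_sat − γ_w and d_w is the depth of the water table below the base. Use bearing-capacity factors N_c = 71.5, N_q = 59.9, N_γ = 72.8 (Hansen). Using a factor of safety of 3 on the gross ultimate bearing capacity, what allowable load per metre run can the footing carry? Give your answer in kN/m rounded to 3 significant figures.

q = γ·D_f = 18.8 × 0.6 = 11.28 kPa.
γ' = 10.79 kN/m³; averaging over the depth B below the base, γ̄ = γ' + (d_w/B)(γ − γ') = 15.208 kN/m³.
q·N_q = 11.28 × 59.9 = 675.67 kPa
0.5·γ·B·N_γ = 0.5 × 15.208 × 3.1 × 72.8 = 1716.1 kPa
q_ult = 675.67 + 1716.1 = 2391.8 kPa.
Gross allowable pressure q_all = 2391.8 / 3 = 797.26 kPa.
Allowable wall load = q_all × B = 797.26 × 3.1 = 2471.5 kN per metre run.

≈ 2470 kN/m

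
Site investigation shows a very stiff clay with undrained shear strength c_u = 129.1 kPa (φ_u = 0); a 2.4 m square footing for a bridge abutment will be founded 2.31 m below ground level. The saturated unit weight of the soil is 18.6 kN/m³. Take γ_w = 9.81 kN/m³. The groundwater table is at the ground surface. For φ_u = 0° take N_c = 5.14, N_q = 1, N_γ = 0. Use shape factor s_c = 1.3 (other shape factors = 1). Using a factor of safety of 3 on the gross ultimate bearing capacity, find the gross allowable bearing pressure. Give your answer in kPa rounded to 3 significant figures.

q_all ≈ 294 kPa

γ' = 18.6 − 9.81 = 8.79 kN/m³ (submerged throughout). q = 8.79 × 2.31 = 20.305 kPa.
c·N_c·s_c = 129.1 × 5.14 × 1.3 = 862.65 kPa
q·N_q = 20.305 × 1 = 20.305 kPa
q_ult = 862.65 + 20.305 = 882.95 kPa.
q_all = 882.95 / 3 = 294.32 kPa.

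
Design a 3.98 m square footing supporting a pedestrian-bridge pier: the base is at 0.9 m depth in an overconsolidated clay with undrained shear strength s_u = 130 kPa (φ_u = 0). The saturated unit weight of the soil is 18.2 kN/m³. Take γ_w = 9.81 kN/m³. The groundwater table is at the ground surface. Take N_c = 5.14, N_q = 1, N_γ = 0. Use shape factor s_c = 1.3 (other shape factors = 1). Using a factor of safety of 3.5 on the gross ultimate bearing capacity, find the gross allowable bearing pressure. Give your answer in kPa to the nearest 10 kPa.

Water table at ground surface, so effective unit weight γ' = 18.2 − 9.81 = 8.39 kN/m³ is used throughout; overburden q = 8.39 × 0.9 = 7.551 kPa.
Cohesion term c·N_c·s_c = 130 × 5.14 × 1.3 = 868.66 kPa; surcharge term q·N_q = 7.551 × 1 = 7.551 kPa.
q_ult = 868.66 + 7.551 = 876.21 kPa.
q_all = 876.21 / 3.5 = 250.35 kPa.

q_all ≈ 250 kPa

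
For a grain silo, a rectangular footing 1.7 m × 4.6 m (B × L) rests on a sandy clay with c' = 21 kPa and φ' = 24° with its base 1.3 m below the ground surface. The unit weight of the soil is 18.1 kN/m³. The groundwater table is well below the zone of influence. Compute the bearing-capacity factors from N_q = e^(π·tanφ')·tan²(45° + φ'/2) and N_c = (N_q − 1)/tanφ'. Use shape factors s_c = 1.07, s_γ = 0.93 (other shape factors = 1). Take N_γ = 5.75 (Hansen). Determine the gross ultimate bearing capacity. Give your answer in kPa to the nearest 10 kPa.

tan24° = 0.4452, so N_q = e^(π×0.4452)·tan²(57°) = 4.05 × 2.371 = 9.6.
N_c = (9.6 − 1)/tan24° = 19.32.
Overburden at base level: q = 18.1 × 1.3 = 23.53 kPa.
Cohesion term c·N_c·s_c = 21 × 19.324 × 1.07 = 434.2 kPa; surcharge term q·N_q = 23.53 × 9.6034 = 225.97 kPa; self-weight term 0.5·γ·B·N_γ·s_γ = 0.5 × 18.1 × 1.7 × 5.75 × 0.93 = 82.271 kPa.
q_ult = 434.2 + 225.97 + 82.271 = 742.44 kPa.

q_ult ≈ 740 kPa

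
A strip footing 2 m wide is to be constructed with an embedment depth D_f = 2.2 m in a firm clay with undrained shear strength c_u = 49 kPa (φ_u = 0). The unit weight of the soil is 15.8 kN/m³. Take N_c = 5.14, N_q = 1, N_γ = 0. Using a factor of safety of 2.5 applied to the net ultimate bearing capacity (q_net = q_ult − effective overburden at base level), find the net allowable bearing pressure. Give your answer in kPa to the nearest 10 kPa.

Overburden at base level: q = 15.8 × 2.2 = 34.76 kPa.
Cohesion term c·N_c = 49 × 5.14 = 251.86 kPa; surcharge term q·N_q = 34.76 × 1 = 34.76 kPa.
q_ult = 251.86 + 34.76 = 286.62 kPa.
Net ultimate: q_net = 286.62 − 34.76 = 251.86 kPa.
q_all(net) = 251.86 / 2.5 = 100.74 kPa.

q_all(net) ≈ 100 kPa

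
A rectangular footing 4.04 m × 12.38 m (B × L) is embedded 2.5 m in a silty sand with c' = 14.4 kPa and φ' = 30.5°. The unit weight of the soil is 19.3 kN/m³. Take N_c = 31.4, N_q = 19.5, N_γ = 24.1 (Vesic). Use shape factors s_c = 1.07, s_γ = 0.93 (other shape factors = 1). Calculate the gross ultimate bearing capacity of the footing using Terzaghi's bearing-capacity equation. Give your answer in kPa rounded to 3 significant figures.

q_ult ≈ 2300 kPa

q = γ·D_f = 19.3 × 2.5 = 48.25 kPa.
c·N_c·s_c = 14.4 × 31.4 × 1.07 = 483.81 kPa
q·N_q = 48.25 × 19.5 = 940.88 kPa
0.5·γ·B·N_γ·s_γ = 0.5 × 19.3 × 4.04 × 24.1 × 0.93 = 873.79 kPa
q_ult = 483.81 + 940.88 + 873.79 = 2298.5 kPa.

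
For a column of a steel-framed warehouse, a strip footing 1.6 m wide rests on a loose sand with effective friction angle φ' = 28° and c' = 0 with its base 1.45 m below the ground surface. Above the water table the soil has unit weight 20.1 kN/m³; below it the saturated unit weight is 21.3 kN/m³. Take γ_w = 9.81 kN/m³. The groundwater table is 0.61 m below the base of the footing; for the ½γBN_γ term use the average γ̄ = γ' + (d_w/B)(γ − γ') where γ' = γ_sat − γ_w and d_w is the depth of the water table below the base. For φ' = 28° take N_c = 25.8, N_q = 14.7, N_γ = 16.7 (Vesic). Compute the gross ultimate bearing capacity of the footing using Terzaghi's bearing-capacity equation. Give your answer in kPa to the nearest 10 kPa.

q_ult ≈ 630 kPa

Overburden at base level: q = 20.1 × 1.45 = 29.145 kPa.
The water table is 0.61 m below the base (< B = 1.6 m), so the ½γBN_γ term uses γ̄ = γ' + (d_w/B)(γ − γ') = 11.49 + (0.61/1.6)(20.1 − 11.49) = 14.773 kN/m³.
Surcharge term q·N_q = 29.145 × 14.7 = 428.43 kPa; self-weight term 0.5·γ·B·N_γ = 0.5 × 14.773 × 1.6 × 16.7 = 197.36 kPa.
q_ult = 428.43 + 197.36 = 625.79 kPa.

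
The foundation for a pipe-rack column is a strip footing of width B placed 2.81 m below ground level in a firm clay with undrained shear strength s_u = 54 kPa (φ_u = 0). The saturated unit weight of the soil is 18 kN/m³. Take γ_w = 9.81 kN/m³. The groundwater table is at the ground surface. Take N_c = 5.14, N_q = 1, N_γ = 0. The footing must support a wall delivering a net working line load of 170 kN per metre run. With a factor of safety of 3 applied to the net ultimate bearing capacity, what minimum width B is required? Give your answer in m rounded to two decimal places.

With the water table at the surface the whole profile is submerged: γ' = 18 − 9.81 = 8.19 kN/m³, so q = γ'·D_f = 23.014 kPa.
q_ult = c·N_c + q·N_q
     = 54 × 5.14 + 23.014 × 1
     = 277.56 + 23.014 = 300.57 kPa.
For φ = 0 the ½γBN_γ term vanishes, so q_ult is independent of B. q_net = 300.57 − 23.014 = 277.56 kPa; q_all(net) = 277.56/3 = 92.52 kPa.
Required width B = w / q_all(net) = 170 / 92.52 = 1.837 m.

B = 1.84 m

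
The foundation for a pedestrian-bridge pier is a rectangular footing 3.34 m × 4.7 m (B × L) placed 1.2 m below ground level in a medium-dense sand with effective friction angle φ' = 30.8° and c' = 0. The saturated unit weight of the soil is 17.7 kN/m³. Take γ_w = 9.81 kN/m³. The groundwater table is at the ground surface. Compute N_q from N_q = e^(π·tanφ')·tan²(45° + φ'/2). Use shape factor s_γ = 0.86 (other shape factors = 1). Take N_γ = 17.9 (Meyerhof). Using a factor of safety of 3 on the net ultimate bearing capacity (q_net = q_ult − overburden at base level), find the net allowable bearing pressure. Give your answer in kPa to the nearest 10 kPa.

N_q = e^(π·tan30.8°)·tan²(60.4°) = 20.16.
Water table at ground surface, so effective unit weight γ' = 17.7 − 9.81 = 7.89 kN/m³ is used throughout; overburden q = 7.89 × 1.2 = 9.468 kPa; the same γ' applies in the ½γBN_γ term.
Surcharge term q·N_q = 9.468 × 20.161 = 190.89 kPa; self-weight term 0.5·γ·B·N_γ·s_γ = 0.5 × 7.89 × 3.34 × 17.9 × 0.86 = 202.84 kPa.
q_ult = 190.89 + 202.84 = 393.72 kPa.
q_net = 393.72 − 9.468 = 384.25 kPa.
q_all(net) = 384.25 / 3 = 128.08 kPa.

q_all(net) ≈ 130 kPa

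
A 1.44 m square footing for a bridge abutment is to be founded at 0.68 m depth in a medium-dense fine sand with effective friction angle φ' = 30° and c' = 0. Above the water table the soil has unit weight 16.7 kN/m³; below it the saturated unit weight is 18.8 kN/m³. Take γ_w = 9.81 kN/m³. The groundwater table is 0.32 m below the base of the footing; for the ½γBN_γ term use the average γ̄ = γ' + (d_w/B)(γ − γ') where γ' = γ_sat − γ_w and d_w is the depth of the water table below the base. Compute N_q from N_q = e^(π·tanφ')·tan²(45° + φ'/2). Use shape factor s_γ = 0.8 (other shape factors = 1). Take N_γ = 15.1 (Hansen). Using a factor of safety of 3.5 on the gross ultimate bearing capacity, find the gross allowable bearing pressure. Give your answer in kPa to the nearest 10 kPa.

q_all ≈ 90 kPa

N_q = e^(π·tan30°)·tan²(60°) = 18.4.
q = γ·D_f = 16.7 × 0.68 = 11.356 kPa.
γ' = 8.99 kN/m³; averaging over the depth B below the base, γ̄ = γ' + (d_w/B)(γ − γ') = 10.703 kN/m³.
q·N_q = 11.356 × 18.401 = 208.96 kPa
0.5·γ·B·N_γ·s_γ = 0.5 × 10.703 × 1.44 × 15.1 × 0.8 = 93.093 kPa
q_ult = 208.96 + 93.093 = 302.06 kPa.
q_all = 302.06 / 3.5 = 86.302 kPa.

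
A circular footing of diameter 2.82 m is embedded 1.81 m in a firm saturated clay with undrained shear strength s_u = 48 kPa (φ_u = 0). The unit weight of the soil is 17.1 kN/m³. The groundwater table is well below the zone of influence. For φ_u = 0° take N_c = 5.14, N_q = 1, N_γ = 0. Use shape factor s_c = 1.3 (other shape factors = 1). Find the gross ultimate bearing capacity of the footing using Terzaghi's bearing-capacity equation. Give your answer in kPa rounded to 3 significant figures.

Effective surcharge at the founding depth q = γ·D_f = 17.1 × 1.81 = 30.951 kPa.
q_ult = c·N_c·s_c + q·N_q
     = 48 × 5.14 × 1.3 + 30.951 × 1
     = 320.74 + 30.951 = 351.69 kPa.

q_ult ≈ 352 kPa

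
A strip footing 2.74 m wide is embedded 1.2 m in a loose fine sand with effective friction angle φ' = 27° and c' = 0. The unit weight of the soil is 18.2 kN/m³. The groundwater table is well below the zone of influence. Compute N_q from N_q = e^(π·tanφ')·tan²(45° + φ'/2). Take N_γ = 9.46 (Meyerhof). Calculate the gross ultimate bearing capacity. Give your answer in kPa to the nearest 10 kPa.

q_ult ≈ 520 kPa

tan27° = 0.5095, so N_q = e^(π×0.5095)·tan²(58.5°) = 4.957 × 2.663 = 13.2.
q = γ·D_f = 18.2 × 1.2 = 21.84 kPa.
q·N_q = 21.84 × 13.199 = 288.27 kPa
0.5·γ·B·N_γ = 0.5 × 18.2 × 2.74 × 9.46 = 235.88 kPa
q_ult = 288.27 + 235.88 = 524.14 kPa.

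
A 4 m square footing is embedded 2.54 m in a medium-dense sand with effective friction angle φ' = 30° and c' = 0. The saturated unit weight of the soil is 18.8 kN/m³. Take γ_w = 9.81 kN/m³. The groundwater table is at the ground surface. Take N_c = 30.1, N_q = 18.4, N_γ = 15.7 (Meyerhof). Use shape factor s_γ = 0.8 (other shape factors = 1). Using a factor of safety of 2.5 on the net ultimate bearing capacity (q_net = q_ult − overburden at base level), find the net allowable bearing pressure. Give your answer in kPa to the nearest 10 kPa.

γ' = 18.8 − 9.81 = 8.99 kN/m³ (submerged throughout). q = 8.99 × 2.54 = 22.835 kPa; the same γ' applies in the ½γBN_γ term.
q·N_q = 22.835 × 18.4 = 420.16 kPa
0.5·γ·B·N_γ·s_γ = 0.5 × 8.99 × 4 × 15.7 × 0.8 = 225.83 kPa
q_ult = 420.16 + 225.83 = 645.99 kPa.
q_net = 645.99 − 22.835 = 623.15 kPa.
q_all(net) = 623.15 / 2.5 = 249.26 kPa.

q_all(net) ≈ 250 kPa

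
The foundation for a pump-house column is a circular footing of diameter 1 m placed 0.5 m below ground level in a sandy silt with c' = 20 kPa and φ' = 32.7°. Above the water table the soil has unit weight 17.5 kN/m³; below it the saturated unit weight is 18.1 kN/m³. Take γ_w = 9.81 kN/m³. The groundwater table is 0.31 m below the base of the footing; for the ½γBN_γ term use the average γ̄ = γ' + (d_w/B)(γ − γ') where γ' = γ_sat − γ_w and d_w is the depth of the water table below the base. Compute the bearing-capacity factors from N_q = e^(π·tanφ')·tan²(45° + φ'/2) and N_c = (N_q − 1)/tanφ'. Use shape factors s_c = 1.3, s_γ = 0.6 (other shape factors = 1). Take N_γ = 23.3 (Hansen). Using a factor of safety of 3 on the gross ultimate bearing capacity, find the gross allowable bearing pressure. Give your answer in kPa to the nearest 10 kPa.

N_q = e^(π·tan32.7°)·tan²(61.35°) = 25.18; N_c = (N_q − 1)/tanφ' = 37.66.
Overburden at base level: q = 17.5 × 0.5 = 8.75 kPa.
The water table is 0.31 m below the base (< B = 1 m), so the ½γBN_γ term uses γ̄ = γ' + (d_w/B)(γ − γ') = 8.29 + (0.31/1)(17.5 − 8.29) = 11.145 kN/m³.
Cohesion term c·N_c·s_c = 20 × 37.657 × 1.3 = 979.07 kPa; surcharge term q·N_q = 8.75 × 25.175 = 220.28 kPa; self-weight term 0.5·γ·B·N_γ·s_γ = 0.5 × 11.145 × 1 × 23.3 × 0.6 = 77.904 kPa.
q_ult = 979.07 + 220.28 + 77.904 = 1277.3 kPa.
q_all = 1277.3 / 3 = 425.75 kPa.

q_all ≈ 430 kPa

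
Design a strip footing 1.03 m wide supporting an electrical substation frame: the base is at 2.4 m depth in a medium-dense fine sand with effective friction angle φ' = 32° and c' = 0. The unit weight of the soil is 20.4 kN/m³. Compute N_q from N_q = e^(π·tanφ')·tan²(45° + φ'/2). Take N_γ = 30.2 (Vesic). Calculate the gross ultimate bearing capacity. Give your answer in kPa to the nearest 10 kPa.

tan32° = 0.6249, so N_q = e^(π×0.6249)·tan²(61°) = 7.121 × 3.255 = 23.18.
Overburden at base level: q = 20.4 × 2.4 = 48.96 kPa.
Surcharge term q·N_q = 48.96 × 23.177 = 1134.7 kPa; self-weight term 0.5·γ·B·N_γ = 0.5 × 20.4 × 1.03 × 30.2 = 317.28 kPa.
q_ult = 1134.7 + 317.28 = 1452 kPa.

q_ult ≈ 1450 kPa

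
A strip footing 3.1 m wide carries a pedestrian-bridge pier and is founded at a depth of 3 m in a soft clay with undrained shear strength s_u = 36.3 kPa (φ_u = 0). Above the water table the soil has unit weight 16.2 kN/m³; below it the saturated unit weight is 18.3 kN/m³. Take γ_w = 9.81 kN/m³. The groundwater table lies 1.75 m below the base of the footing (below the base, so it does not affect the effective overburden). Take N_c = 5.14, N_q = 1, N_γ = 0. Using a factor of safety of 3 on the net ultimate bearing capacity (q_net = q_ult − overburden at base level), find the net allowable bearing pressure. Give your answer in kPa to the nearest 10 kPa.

q_all(net) ≈ 60 kPa

Effective surcharge at the founding depth q = γ·D_f = 16.2 × 3 = 48.6 kPa.
q_ult = c·N_c + q·N_q
     = 36.3 × 5.14 + 48.6 × 1
     = 186.58 + 48.6 = 235.18 kPa.
q_net = 235.18 − 48.6 = 186.58 kPa.
q_all(net) = 186.58 / 3 = 62.194 kPa.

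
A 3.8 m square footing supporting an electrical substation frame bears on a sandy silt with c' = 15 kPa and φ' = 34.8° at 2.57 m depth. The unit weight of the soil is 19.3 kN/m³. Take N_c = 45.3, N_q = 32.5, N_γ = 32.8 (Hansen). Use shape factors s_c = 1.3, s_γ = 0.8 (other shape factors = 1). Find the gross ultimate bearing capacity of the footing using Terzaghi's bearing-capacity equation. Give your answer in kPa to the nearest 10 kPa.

q = γ·D_f = 19.3 × 2.57 = 49.601 kPa.
c·N_c·s_c = 15 × 45.3 × 1.3 = 883.35 kPa
q·N_q = 49.601 × 32.5 = 1612 kPa
0.5·γ·B·N_γ·s_γ = 0.5 × 19.3 × 3.8 × 32.8 × 0.8 = 962.22 kPa
q_ult = 883.35 + 1612 + 962.22 = 3457.6 kPa.

q_ult ≈ 3460 kPa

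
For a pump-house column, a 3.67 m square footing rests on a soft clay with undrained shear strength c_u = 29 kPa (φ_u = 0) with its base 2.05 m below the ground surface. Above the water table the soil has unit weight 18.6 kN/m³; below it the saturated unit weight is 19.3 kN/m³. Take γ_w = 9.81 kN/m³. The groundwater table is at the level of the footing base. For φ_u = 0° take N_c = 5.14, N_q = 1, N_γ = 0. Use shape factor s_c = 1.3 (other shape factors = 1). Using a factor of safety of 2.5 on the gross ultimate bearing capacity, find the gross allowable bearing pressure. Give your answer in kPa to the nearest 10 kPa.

Effective surcharge at the founding depth q = γ·D_f = 18.6 × 2.05 = 38.13 kPa.
q_ult = c·N_c·s_c + q·N_q
     = 29 × 5.14 × 1.3 + 38.13 × 1
     = 193.78 + 38.13 = 231.91 kPa.
q_all = 231.91 / 2.5 = 92.763 kPa.

q_all ≈ 90 kPa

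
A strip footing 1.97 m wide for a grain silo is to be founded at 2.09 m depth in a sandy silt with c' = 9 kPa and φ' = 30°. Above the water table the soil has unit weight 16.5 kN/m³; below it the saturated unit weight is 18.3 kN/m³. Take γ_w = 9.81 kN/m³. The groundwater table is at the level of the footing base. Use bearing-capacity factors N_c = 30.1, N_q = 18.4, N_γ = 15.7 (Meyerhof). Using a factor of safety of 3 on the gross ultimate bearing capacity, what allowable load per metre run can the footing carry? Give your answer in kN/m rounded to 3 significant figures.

q = γ·D_f = 16.5 × 2.09 = 34.485 kPa.
For the ½γBN_γ term take γ' = 18.3 − 9.81 = 8.49 kN/m³ (soil below base is submerged).
c·N_c = 9 × 30.1 = 270.9 kPa
q·N_q = 34.485 × 18.4 = 634.52 kPa
0.5·γ·B·N_γ = 0.5 × 8.49 × 1.97 × 15.7 = 131.29 kPa
q_ult = 270.9 + 634.52 + 131.29 = 1036.7 kPa.
Gross allowable pressure q_all = 1036.7 / 3 = 345.57 kPa.
Allowable wall load = q_all × B = 345.57 × 1.97 = 680.78 kN per metre run.

≈ 681 kN/m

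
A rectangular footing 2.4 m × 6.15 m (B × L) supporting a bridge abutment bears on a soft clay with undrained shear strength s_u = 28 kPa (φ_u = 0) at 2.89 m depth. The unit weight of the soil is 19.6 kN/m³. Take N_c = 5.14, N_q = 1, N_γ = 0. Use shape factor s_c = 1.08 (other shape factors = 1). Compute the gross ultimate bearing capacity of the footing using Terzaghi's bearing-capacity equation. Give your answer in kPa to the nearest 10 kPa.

q_ult ≈ 210 kPa

Effective surcharge at the founding depth q = γ·D_f = 19.6 × 2.89 = 56.644 kPa.
q_ult = c·N_c·s_c + q·N_q
     = 28 × 5.14 × 1.08 + 56.644 × 1
     = 155.43 + 56.644 = 212.08 kPa.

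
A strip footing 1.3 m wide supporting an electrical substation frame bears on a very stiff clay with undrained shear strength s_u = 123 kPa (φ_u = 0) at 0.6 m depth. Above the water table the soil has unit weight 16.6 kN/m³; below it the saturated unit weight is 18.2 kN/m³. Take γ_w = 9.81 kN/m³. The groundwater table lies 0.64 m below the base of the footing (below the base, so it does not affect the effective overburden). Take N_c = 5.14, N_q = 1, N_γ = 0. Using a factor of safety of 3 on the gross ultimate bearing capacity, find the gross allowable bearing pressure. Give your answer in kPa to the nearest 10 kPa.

q_all ≈ 210 kPa

q = γ·D_f = 16.6 × 0.6 = 9.96 kPa.
c·N_c = 123 × 5.14 = 632.22 kPa
q·N_q = 9.96 × 1 = 9.96 kPa
q_ult = 632.22 + 9.96 = 642.18 kPa.
q_all = 642.18 / 3 = 214.06 kPa.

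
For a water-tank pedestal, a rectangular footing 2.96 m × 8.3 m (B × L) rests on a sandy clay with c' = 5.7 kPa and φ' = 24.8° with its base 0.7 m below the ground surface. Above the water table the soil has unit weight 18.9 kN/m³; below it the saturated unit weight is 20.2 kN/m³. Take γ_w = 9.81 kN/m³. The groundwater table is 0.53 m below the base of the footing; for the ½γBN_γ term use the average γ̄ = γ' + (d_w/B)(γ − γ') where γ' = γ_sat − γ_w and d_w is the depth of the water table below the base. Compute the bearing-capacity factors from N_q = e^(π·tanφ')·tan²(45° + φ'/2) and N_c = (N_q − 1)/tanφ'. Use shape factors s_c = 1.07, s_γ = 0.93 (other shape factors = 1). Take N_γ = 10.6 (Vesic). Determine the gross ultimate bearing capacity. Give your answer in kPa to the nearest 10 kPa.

tan24.8° = 0.4621, so N_q = e^(π×0.4621)·tan²(57.4°) = 4.27 × 2.445 = 10.44.
N_c = (10.44 − 1)/tan24.8° = 20.43.
q = γ·D_f = 18.9 × 0.7 = 13.23 kPa.
γ' = 10.39 kN/m³; averaging over the depth B below the base, γ̄ = γ' + (d_w/B)(γ − γ') = 11.914 kN/m³.
c·N_c·s_c = 5.7 × 20.431 × 1.07 = 124.61 kPa
q·N_q = 13.23 × 10.44 = 138.13 kPa
0.5·γ·B·N_γ·s_γ = 0.5 × 11.914 × 2.96 × 10.6 × 0.93 = 173.82 kPa
q_ult = 124.61 + 138.13 + 173.82 = 436.55 kPa.

q_ult ≈ 440 kPa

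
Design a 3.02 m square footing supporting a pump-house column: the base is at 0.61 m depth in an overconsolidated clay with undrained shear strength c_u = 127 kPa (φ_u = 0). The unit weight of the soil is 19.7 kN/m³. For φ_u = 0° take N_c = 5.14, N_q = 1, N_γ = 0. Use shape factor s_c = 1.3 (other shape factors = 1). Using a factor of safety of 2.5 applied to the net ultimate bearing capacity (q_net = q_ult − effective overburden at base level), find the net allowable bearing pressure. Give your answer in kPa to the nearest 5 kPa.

q = γ·D_f = 19.7 × 0.61 = 12.017 kPa.
c·N_c·s_c = 127 × 5.14 × 1.3 = 848.61 kPa
q·N_q = 12.017 × 1 = 12.017 kPa
q_ult = 848.61 + 12.017 = 860.63 kPa.
Net ultimate: q_net = 860.63 − 12.017 = 848.61 kPa.
q_all(net) = 848.61 / 2.5 = 339.45 kPa.

q_all(net) ≈ 340 kPa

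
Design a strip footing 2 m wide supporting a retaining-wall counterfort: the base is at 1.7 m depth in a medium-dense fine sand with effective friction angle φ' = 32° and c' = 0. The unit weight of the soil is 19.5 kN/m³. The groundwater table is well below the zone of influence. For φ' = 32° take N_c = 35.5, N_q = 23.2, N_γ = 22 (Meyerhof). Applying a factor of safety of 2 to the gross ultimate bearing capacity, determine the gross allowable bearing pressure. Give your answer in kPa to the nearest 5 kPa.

Overburden at base level: q = 19.5 × 1.7 = 33.15 kPa.
Surcharge term q·N_q = 33.15 × 23.2 = 769.08 kPa; self-weight term 0.5·γ·B·N_γ = 0.5 × 19.5 × 2 × 22 = 429 kPa.
q_ult = 769.08 + 429 = 1198.1 kPa.
q_all = q_ult / FS = 1198.1 / 2 = 599.04 kPa.

q_all ≈ 600 kPa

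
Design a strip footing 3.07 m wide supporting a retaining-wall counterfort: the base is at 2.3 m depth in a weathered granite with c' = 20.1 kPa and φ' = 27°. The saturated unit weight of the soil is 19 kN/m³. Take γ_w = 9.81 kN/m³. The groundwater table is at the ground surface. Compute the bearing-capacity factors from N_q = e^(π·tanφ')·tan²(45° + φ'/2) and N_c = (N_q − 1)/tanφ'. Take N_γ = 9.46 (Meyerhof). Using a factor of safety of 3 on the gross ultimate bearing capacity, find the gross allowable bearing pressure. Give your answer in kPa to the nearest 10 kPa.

N_q = e^(π·tan27°)·tan²(58.5°) = 13.2; N_c = (N_q − 1)/tanφ' = 23.94.
γ' = 19 − 9.81 = 9.19 kN/m³ (submerged throughout). q = 9.19 × 2.3 = 21.137 kPa; the same γ' applies in the ½γBN_γ term.
c·N_c = 20.1 × 23.942 = 481.24 kPa
q·N_q = 21.137 × 13.199 = 278.99 kPa
0.5·γ·B·N_γ = 0.5 × 9.19 × 3.07 × 9.46 = 133.45 kPa
q_ult = 481.24 + 278.99 + 133.45 = 893.68 kPa.
q_all = 893.68 / 3 = 297.89 kPa.

q_all ≈ 300 kPa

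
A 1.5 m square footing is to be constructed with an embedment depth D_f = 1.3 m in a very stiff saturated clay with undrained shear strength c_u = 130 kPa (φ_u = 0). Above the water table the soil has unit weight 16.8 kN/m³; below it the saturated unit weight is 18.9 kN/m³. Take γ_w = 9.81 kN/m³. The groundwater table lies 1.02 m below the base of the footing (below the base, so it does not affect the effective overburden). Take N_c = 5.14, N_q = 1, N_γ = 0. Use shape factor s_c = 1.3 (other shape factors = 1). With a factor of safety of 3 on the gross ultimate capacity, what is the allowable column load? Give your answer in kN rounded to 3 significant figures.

P_all ≈ 668 kN

Effective surcharge at the founding depth q = γ·D_f = 16.8 × 1.3 = 21.84 kPa.
q_ult = c·N_c·s_c + q·N_q
     = 130 × 5.14 × 1.3 + 21.84 × 1
     = 868.66 + 21.84 = 890.5 kPa.
Gross allowable pressure q_all = 890.5 / 3 = 296.83 kPa.
Footing area = 2.25 m², so allowable column load = 296.83 × 2.25 = 667.88 kN.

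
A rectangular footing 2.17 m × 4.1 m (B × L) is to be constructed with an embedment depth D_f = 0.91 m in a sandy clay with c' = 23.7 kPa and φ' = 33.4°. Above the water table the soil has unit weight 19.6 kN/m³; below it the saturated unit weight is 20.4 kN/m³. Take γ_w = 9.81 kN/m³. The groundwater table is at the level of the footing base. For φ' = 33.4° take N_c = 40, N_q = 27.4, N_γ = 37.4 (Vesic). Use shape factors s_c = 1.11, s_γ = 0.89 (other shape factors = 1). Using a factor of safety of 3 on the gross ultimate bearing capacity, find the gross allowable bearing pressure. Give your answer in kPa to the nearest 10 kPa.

q_all ≈ 640 kPa

q = γ·D_f = 19.6 × 0.91 = 17.836 kPa.
For the ½γBN_γ term take γ' = 20.4 − 9.81 = 10.59 kN/m³ (soil below base is submerged).
c·N_c·s_c = 23.7 × 40 × 1.11 = 1052.3 kPa
q·N_q = 17.836 × 27.4 = 488.71 kPa
0.5·γ·B·N_γ·s_γ = 0.5 × 10.59 × 2.17 × 37.4 × 0.89 = 382.46 kPa
q_ult = 1052.3 + 488.71 + 382.46 = 1923.4 kPa.
q_all = 1923.4 / 3 = 641.15 kPa.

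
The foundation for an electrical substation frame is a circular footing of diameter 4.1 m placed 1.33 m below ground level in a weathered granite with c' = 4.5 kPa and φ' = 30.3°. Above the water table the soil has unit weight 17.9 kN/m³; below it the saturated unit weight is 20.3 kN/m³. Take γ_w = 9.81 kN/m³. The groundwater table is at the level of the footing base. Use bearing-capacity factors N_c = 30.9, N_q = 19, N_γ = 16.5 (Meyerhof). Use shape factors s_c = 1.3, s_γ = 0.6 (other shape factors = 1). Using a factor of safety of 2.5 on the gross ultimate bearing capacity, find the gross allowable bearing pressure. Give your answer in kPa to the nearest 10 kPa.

q_all ≈ 340 kPa

q = γ·D_f = 17.9 × 1.33 = 23.807 kPa.
For the ½γBN_γ term take γ' = 20.3 − 9.81 = 10.49 kN/m³ (soil below base is submerged).
c·N_c·s_c = 4.5 × 30.9 × 1.3 = 180.76 kPa
q·N_q = 23.807 × 19 = 452.33 kPa
0.5·γ·B·N_γ·s_γ = 0.5 × 10.49 × 4.1 × 16.5 × 0.6 = 212.89 kPa
q_ult = 180.76 + 452.33 + 212.89 = 845.99 kPa.
q_all = 845.99 / 2.5 = 338.4 kPa.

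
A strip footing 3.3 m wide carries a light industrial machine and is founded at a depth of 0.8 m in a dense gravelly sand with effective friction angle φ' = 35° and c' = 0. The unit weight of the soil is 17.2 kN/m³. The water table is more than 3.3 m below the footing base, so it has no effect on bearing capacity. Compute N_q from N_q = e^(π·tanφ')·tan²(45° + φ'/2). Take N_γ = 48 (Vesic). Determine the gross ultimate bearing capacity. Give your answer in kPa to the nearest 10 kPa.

tan35° = 0.7002, so N_q = e^(π×0.7002)·tan²(62.5°) = 9.023 × 3.69 = 33.3.
Overburden at base level: q = 17.2 × 0.8 = 13.76 kPa.
Surcharge term q·N_q = 13.76 × 33.296 = 458.15 kPa; self-weight term 0.5·γ·B·N_γ = 0.5 × 17.2 × 3.3 × 48 = 1362.2 kPa.
q_ult = 458.15 + 1362.2 = 1820.4 kPa.

q_ult ≈ 1820 kPa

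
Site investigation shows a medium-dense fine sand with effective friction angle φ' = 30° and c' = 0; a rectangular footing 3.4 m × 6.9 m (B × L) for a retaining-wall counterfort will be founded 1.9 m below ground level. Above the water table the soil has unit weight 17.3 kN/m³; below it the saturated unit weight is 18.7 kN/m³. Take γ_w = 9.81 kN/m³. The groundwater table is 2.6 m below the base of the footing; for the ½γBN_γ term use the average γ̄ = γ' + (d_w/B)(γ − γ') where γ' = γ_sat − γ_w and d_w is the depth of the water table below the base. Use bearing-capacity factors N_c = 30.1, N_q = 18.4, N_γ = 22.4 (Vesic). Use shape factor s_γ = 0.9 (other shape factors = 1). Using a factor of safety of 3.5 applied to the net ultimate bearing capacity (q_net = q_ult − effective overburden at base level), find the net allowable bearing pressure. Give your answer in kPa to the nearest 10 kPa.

q_all(net) ≈ 310 kPa

q = γ·D_f = 17.3 × 1.9 = 32.87 kPa.
γ' = 8.89 kN/m³; averaging over the depth B below the base, γ̄ = γ' + (d_w/B)(γ − γ') = 15.321 kN/m³.
q·N_q = 32.87 × 18.4 = 604.81 kPa
0.5·γ·B·N_γ·s_γ = 0.5 × 15.321 × 3.4 × 22.4 × 0.9 = 525.09 kPa
q_ult = 604.81 + 525.09 = 1129.9 kPa.
Net ultimate: q_net = 1129.9 − 32.87 = 1097 kPa.
q_all(net) = 1097 / 3.5 = 313.44 kPa.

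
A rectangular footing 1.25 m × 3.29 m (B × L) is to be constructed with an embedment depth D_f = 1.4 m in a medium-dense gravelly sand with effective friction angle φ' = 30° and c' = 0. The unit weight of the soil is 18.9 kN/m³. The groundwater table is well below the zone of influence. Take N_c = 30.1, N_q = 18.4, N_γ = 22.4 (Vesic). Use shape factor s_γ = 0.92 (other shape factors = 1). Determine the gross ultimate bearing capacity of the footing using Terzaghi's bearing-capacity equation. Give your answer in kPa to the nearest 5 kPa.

q_ult ≈ 730 kPa

Effective surcharge at the founding depth q = γ·D_f = 18.9 × 1.4 = 26.46 kPa.
q_ult = q·N_q + 0.5·γ·B·N_γ·s_γ
     = 26.46 × 18.4 + 0.5 × 18.9 × 1.25 × 22.4 × 0.92
     = 486.86 + 243.43 = 730.3 kPa.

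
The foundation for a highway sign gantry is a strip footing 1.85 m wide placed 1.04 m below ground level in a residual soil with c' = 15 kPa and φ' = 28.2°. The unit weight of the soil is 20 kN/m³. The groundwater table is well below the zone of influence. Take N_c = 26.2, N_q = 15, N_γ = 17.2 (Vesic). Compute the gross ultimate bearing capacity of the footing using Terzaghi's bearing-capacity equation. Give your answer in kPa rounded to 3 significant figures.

Effective surcharge at the founding depth q = γ·D_f = 20 × 1.04 = 20.8 kPa.
q_ult = c·N_c + q·N_q + 0.5·γ·B·N_γ
     = 15 × 26.2 + 20.8 × 15 + 0.5 × 20 × 1.85 × 17.2
     = 393 + 312 + 318.2 = 1023.2 kPa.

q_ult ≈ 1020 kPa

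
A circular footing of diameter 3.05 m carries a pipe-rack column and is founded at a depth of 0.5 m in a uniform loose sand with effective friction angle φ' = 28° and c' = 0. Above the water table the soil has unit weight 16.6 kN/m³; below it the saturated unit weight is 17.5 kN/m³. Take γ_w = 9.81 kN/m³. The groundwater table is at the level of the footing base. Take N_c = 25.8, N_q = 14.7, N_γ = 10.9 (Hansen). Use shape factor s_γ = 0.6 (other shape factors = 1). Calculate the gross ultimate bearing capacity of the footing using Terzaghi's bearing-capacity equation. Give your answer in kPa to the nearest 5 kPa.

q_ult ≈ 200 kPa

Overburden at base level: q = 16.6 × 0.5 = 8.3 kPa.
Below the base the soil is submerged, so the ½γBN_γ term uses γ' = 17.5 − 9.81 = 7.69 kN/m³.
Surcharge term q·N_q = 8.3 × 14.7 = 122.01 kPa; self-weight term 0.5·γ·B·N_γ·s_γ = 0.5 × 7.69 × 3.05 × 10.9 × 0.6 = 76.696 kPa.
q_ult = 122.01 + 76.696 = 198.71 kPa.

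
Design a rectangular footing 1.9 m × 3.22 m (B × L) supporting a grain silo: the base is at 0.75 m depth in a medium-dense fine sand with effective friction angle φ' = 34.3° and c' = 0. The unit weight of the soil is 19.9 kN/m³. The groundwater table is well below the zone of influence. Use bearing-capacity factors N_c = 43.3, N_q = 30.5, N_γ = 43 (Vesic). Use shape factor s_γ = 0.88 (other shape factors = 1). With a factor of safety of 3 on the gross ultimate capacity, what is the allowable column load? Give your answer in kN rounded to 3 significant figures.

Effective surcharge at the founding depth q = γ·D_f = 19.9 × 0.75 = 14.925 kPa.
q_ult = q·N_q + 0.5·γ·B·N_γ·s_γ
     = 14.925 × 30.5 + 0.5 × 19.9 × 1.9 × 43 × 0.88
     = 455.21 + 715.37 = 1170.6 kPa.
Gross allowable pressure q_all = 1170.6 / 3 = 390.19 kPa.
Footing area = 6.118 m², so allowable column load = 390.19 × 6.118 = 2387.2 kN.

P_all ≈ 2390 kN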